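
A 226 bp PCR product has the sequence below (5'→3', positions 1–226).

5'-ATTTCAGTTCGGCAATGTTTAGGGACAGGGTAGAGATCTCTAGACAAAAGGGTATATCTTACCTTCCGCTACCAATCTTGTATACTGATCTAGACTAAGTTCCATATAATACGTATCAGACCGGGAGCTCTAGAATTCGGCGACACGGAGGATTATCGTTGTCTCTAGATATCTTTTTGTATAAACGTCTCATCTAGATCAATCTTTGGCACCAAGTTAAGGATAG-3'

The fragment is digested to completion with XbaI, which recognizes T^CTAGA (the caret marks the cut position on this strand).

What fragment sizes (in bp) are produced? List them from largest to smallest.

XbaI sites (TCTAGA) start at positions 39, 89, 129, 164, 193.
XbaI cuts after the first base of each site, so after positions 39, 89, 129, 164, 193.
Linear molecule, 5 cuts → 6 fragments:
  1–39 → 39 bp
  40–89 → 50 bp
  90–129 → 40 bp
  130–164 → 35 bp
  165–193 → 29 bp
  194–226 → 33 bp
Sorted largest to smallest: 50, 40, 39, 35, 33, 29 bp.

50, 40, 39, 35, 33, 29 bp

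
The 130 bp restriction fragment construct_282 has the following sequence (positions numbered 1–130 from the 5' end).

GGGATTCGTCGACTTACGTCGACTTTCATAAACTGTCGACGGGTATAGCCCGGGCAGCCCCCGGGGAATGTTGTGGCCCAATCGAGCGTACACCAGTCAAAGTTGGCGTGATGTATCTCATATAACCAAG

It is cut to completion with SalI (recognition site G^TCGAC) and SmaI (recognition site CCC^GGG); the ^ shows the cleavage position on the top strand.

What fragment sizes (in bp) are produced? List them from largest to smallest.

SalI sites (GTCGAC) start at positions 8, 18, 35.
SalI cuts after the first base of each site, so after positions 8, 18, 35.
SmaI sites (CCCGGG) start at positions 49, 60.
SmaI cuts after base 3 of each site, so after positions 51, 62.
Combined cut positions: 8, 18, 35, 51, 62.
Linear molecule, 5 cuts → 6 fragments:
  1–8 → 8 bp
  9–18 → 10 bp
  19–35 → 17 bp
  36–51 → 16 bp
  52–62 → 11 bp
  63–130 → 68 bp
Sorted largest to smallest: 68, 17, 16, 11, 10, 8 bp.

68, 17, 16, 11, 10, 8 bp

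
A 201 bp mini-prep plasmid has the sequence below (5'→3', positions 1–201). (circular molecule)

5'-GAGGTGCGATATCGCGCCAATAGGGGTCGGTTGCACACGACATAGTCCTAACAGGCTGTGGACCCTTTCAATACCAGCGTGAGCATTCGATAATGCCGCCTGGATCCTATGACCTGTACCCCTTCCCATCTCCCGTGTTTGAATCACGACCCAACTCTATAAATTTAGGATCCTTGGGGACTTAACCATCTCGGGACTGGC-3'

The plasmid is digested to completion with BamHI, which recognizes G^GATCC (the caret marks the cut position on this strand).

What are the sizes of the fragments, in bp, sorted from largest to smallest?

BamHI sites (GGATCC) start at positions 102, 168.
BamHI cuts after the first base of each site, so after positions 102, 168.
Circular molecule, 2 cuts → 2 fragments:
  103–168 → 66 bp
  169–201 then 1–102 → 33 + 102 = 135 bp
Sorted largest to smallest: 135, 66 bp.

135, 66 bp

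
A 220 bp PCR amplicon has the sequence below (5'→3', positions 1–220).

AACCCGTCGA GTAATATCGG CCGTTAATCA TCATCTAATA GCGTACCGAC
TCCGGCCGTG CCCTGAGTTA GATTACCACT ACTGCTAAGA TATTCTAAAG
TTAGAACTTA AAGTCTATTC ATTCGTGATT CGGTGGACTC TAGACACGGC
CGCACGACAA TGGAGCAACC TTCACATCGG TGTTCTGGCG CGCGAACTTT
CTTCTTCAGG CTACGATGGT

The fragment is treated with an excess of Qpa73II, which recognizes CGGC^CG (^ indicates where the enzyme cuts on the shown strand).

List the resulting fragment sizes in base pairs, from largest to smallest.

Qpa73II sites (CGGCCG) start at positions 18, 53, 147.
Qpa73II cuts after base 4 of each site, so after positions 21, 56, 150.
Linear molecule, 3 cuts → 4 fragments:
  1–21 → 21 bp
  22–56 → 35 bp
  57–150 → 94 bp
  151–220 → 70 bp
Sorted largest to smallest: 94, 70, 35, 21 bp.

94, 70, 35, 21 bp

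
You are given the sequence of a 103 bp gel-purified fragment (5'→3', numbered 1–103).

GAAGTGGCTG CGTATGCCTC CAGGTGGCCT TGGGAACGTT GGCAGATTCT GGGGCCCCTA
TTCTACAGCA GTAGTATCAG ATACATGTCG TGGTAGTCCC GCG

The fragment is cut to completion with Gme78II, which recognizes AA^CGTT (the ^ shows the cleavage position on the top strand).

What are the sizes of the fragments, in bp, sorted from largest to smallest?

The Gme78II site (AACGTT) starts at position 35.
Gme78II cuts after base 2 of each site, so after position 36.
Linear molecule, 1 cut → 2 fragments:
  1–36 → 36 bp
  37–103 → 67 bp
Sorted largest to smallest: 67, 36 bp.

67, 36 bp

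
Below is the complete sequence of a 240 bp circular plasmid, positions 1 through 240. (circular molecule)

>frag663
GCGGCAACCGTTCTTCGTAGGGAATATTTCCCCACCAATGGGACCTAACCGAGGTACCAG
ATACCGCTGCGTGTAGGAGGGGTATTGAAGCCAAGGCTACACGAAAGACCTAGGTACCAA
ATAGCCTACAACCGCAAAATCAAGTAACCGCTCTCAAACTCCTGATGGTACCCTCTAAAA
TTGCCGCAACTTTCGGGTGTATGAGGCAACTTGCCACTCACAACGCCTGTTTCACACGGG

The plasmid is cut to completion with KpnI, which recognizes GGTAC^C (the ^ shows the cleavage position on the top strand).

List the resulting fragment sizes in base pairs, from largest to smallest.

KpnI sites (GGTACC) start at positions 53, 113, 167.
KpnI cuts after base 5 of each site (before the last base), so after positions 57, 117, 171.
Circular molecule, 3 cuts → 3 fragments:
  58–117 → 60 bp
  118–171 → 54 bp
  172–240 then 1–57 → 69 + 57 = 126 bp
Sorted largest to smallest: 126, 60, 54 bp.

126, 60, 54 bp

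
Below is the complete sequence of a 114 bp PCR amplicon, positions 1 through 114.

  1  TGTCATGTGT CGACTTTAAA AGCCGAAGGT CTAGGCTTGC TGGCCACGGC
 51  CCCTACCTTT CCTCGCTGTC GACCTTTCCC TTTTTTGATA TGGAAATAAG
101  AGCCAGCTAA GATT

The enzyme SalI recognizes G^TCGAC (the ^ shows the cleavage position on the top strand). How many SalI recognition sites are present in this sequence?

GTCGAC occurs starting at positions 9, 68.
SalI cuts at 2 sites.

2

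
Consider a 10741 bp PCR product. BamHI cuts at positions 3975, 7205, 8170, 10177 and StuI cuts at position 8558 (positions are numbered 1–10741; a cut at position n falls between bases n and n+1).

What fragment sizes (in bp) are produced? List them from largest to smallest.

3975, 3230, 1619, 965, 564, 388 bp

Combined cut positions (sorted): 3975, 7205, 8170, 8558, 10177.
Linear molecule, 5 cuts → 6 fragments:
  3975 − 0 = 3975 bp
  7205 − 3975 = 3230 bp
  8170 − 7205 = 965 bp
  8558 − 8170 = 388 bp
  10177 − 8558 = 1619 bp
  10741 − 10177 = 564 bp
Sorted largest to smallest: 3975, 3230, 1619, 965, 564, 388 bp.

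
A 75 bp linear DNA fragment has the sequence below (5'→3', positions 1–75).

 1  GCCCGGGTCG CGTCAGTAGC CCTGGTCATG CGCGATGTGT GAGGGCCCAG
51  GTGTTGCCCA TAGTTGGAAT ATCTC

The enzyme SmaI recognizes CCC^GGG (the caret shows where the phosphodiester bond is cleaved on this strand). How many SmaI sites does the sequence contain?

1

CCCGGG occurs starting at position 2.
SmaI cuts at 1 site.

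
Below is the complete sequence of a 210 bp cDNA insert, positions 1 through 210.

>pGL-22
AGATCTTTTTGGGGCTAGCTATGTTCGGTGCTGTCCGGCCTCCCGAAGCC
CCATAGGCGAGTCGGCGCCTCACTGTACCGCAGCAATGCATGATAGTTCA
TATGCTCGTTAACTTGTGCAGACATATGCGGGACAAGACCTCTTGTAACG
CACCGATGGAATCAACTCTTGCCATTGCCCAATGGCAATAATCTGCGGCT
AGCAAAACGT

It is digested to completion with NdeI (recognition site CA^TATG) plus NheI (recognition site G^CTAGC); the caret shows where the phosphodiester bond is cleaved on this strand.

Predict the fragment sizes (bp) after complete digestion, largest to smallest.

NdeI sites (CATATG) start at positions 99, 123.
NdeI cuts after base 2 of each site, so after positions 100, 124.
NheI sites (GCTAGC) start at positions 14, 198.
NheI cuts after the first base of each site, so after positions 14, 198.
Combined cut positions: 14, 100, 124, 198.
Linear molecule, 4 cuts → 5 fragments:
  1–14 → 14 bp
  15–100 → 86 bp
  101–124 → 24 bp
  125–198 → 74 bp
  199–210 → 12 bp
Sorted largest to smallest: 86, 74, 24, 14, 12 bp.

86, 74, 24, 14, 12 bp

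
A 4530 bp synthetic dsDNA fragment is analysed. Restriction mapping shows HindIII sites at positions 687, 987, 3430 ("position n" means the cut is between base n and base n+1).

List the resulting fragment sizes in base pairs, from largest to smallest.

Linear molecule, 3 cuts → 4 fragments:
  687 − 0 = 687 bp
  987 − 687 = 300 bp
  3430 − 987 = 2443 bp
  4530 − 3430 = 1100 bp
Sorted largest to smallest: 2443, 1100, 687, 300 bp.

2443, 1100, 687, 300 bp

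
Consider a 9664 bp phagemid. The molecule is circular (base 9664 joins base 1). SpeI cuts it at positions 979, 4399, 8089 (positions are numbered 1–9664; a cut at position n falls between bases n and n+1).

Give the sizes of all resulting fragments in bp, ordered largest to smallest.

3690, 3420, 2554 bp

Circular molecule, 3 cuts → 3 fragments:
  4399 − 979 = 3420 bp
  8089 − 4399 = 3690 bp
  wrap: 9664 − 8089 + 979 = 2554 bp
Sorted largest to smallest: 3690, 3420, 2554 bp.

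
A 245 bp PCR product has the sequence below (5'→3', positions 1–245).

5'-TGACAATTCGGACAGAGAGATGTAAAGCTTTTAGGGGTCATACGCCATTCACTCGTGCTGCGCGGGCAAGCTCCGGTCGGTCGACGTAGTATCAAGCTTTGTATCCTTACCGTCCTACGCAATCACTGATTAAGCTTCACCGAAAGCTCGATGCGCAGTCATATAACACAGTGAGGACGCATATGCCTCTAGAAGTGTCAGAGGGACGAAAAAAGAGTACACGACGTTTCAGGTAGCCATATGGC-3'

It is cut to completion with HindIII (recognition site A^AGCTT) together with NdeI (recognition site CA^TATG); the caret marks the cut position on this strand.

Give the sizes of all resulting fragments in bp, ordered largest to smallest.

69, 58, 49, 38, 25, 6 bp

HindIII sites (AAGCTT) start at positions 25, 94, 132.
HindIII cuts after the first base of each site, so after positions 25, 94, 132.
NdeI sites (CATATG) start at positions 180, 238.
NdeI cuts after base 2 of each site, so after positions 181, 239.
Combined cut positions: 25, 94, 132, 181, 239.
Linear molecule, 5 cuts → 6 fragments:
  1–25 → 25 bp
  26–94 → 69 bp
  95–132 → 38 bp
  133–181 → 49 bp
  182–239 → 58 bp
  240–245 → 6 bp
Sorted largest to smallest: 69, 58, 49, 38, 25, 6 bp.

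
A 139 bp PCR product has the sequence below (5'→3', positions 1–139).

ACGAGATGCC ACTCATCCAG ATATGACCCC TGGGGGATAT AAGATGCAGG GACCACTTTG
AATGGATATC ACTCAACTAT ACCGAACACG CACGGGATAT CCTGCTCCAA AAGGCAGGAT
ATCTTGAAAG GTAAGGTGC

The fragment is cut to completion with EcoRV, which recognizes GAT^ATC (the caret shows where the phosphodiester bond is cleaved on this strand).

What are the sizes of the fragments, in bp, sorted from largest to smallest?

67, 31, 22, 19 bp

EcoRV sites (GATATC) start at positions 65, 96, 118.
EcoRV cuts after base 3 of each site, so after positions 67, 98, 120.
Linear molecule, 3 cuts → 4 fragments:
  1–67 → 67 bp
  68–98 → 31 bp
  99–120 → 22 bp
  121–139 → 19 bp
Sorted largest to smallest: 67, 31, 22, 19 bp.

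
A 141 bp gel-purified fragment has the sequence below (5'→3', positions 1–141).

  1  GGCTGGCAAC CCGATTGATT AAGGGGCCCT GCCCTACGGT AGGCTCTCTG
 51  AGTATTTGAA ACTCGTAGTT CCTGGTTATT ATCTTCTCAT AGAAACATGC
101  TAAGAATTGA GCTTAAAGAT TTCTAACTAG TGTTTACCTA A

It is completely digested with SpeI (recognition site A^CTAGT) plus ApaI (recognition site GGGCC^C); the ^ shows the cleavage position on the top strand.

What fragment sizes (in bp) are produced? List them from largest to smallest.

98, 28, 15 bp

The SpeI site (ACTAGT) starts at position 126.
SpeI cuts after the first base of each site, so after position 126.
The ApaI site (GGGCCC) starts at position 24.
ApaI cuts after base 5 of each site (before the last base), so after position 28.
Combined cut positions: 28, 126.
Linear molecule, 2 cuts → 3 fragments:
  1–28 → 28 bp
  29–126 → 98 bp
  127–141 → 15 bp
Sorted largest to smallest: 98, 28, 15 bp.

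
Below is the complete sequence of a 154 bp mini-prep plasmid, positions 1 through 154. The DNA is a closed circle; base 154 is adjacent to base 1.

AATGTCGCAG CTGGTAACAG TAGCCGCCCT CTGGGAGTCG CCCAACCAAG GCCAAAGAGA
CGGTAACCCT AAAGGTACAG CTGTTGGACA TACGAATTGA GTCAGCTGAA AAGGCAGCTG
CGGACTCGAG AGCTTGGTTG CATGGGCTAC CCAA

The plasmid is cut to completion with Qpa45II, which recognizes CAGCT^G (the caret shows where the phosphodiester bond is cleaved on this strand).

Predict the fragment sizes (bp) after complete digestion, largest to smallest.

70, 47, 25, 12 bp

Qpa45II sites (CAGCTG) start at positions 8, 78, 103, 115.
Qpa45II cuts after base 5 of each site (before the last base), so after positions 12, 82, 107, 119.
Circular molecule, 4 cuts → 4 fragments:
  13–82 → 70 bp
  83–107 → 25 bp
  108–119 → 12 bp
  120–154 then 1–12 → 35 + 12 = 47 bp
Sorted largest to smallest: 70, 47, 25, 12 bp.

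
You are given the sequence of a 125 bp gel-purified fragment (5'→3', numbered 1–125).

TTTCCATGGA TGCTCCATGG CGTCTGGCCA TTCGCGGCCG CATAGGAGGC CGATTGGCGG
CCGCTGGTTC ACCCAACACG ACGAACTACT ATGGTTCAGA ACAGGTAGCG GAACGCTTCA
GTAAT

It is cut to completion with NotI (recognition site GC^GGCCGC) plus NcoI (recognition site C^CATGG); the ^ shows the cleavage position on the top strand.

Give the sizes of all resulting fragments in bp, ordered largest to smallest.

NotI sites (GCGGCCGC) start at positions 34, 57.
NotI cuts after base 2 of each site, so after positions 35, 58.
NcoI sites (CCATGG) start at positions 4, 15.
NcoI cuts after the first base of each site, so after positions 4, 15.
Combined cut positions: 4, 15, 35, 58.
Linear molecule, 4 cuts → 5 fragments:
  1–4 → 4 bp
  5–15 → 11 bp
  16–35 → 20 bp
  36–58 → 23 bp
  59–125 → 67 bp
Sorted largest to smallest: 67, 23, 20, 11, 4 bp.

67, 23, 20, 11, 4 bp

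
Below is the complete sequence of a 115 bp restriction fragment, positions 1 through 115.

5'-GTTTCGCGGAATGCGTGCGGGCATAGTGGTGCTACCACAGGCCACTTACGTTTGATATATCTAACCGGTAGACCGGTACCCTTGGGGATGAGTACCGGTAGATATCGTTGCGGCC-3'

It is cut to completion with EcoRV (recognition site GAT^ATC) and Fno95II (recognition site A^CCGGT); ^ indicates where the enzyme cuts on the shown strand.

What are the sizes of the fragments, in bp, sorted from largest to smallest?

The EcoRV site (GATATC) starts at position 101.
EcoRV cuts after base 3 of each site, so after position 103.
Fno95II sites (ACCGGT) start at positions 64, 72, 94.
Fno95II cuts after the first base of each site, so after positions 64, 72, 94.
Combined cut positions: 64, 72, 94, 103.
Linear molecule, 4 cuts → 5 fragments:
  1–64 → 64 bp
  65–72 → 8 bp
  73–94 → 22 bp
  95–103 → 9 bp
  104–115 → 12 bp
Sorted largest to smallest: 64, 22, 12, 9, 8 bp.

64, 22, 12, 9, 8 bp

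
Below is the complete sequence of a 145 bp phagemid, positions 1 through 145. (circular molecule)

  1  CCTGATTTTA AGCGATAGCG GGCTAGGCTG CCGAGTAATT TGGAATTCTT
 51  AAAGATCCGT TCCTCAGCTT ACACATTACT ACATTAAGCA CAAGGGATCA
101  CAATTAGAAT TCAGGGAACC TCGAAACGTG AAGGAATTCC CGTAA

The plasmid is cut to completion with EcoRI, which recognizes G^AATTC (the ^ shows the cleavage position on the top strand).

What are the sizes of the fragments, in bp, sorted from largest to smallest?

EcoRI sites (GAATTC) start at positions 43, 107, 134.
EcoRI cuts after the first base of each site, so after positions 43, 107, 134.
Circular molecule, 3 cuts → 3 fragments:
  44–107 → 64 bp
  108–134 → 27 bp
  135–145 then 1–43 → 11 + 43 = 54 bp
Sorted largest to smallest: 64, 54, 27 bp.

64, 54, 27 bp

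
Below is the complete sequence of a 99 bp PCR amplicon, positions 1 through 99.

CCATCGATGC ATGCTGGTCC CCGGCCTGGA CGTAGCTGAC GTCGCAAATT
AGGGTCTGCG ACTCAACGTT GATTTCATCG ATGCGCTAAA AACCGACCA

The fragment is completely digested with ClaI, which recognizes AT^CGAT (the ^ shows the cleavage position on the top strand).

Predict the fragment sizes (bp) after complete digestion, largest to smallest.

ClaI sites (ATCGAT) start at positions 3, 77.
ClaI cuts after base 2 of each site, so after positions 4, 78.
Linear molecule, 2 cuts → 3 fragments:
  1–4 → 4 bp
  5–78 → 74 bp
  79–99 → 21 bp
Sorted largest to smallest: 74, 21, 4 bp.

74, 21, 4 bp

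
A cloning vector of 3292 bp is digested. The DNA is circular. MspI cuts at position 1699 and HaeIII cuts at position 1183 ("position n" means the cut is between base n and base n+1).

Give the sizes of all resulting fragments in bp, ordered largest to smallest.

Combined cut positions (sorted): 1183, 1699.
Circular molecule, 2 cuts → 2 fragments:
  1699 − 1183 = 516 bp
  wrap: 3292 − 1699 + 1183 = 2776 bp
Sorted largest to smallest: 2776, 516 bp.

2776, 516 bp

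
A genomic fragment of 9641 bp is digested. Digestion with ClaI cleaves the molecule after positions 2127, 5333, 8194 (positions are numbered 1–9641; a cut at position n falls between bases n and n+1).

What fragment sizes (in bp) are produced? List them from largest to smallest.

Linear molecule, 3 cuts → 4 fragments:
  2127 − 0 = 2127 bp
  5333 − 2127 = 3206 bp
  8194 − 5333 = 2861 bp
  9641 − 8194 = 1447 bp
Sorted largest to smallest: 3206, 2861, 2127, 1447 bp.

3206, 2861, 2127, 1447 bp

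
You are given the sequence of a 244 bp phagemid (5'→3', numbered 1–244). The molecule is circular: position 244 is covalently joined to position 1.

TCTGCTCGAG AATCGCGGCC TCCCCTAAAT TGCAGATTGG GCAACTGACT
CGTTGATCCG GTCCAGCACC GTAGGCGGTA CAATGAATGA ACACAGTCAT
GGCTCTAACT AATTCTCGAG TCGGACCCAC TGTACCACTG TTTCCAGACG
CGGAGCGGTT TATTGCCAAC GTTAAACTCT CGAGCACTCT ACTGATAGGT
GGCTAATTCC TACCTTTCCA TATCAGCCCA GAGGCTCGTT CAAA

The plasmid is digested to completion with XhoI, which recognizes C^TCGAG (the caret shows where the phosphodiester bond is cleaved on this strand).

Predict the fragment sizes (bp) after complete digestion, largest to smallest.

XhoI sites (CTCGAG) start at positions 5, 115, 179.
XhoI cuts after the first base of each site, so after positions 5, 115, 179.
Circular molecule, 3 cuts → 3 fragments:
  6–115 → 110 bp
  116–179 → 64 bp
  180–244 then 1–5 → 65 + 5 = 70 bp
Sorted largest to smallest: 110, 70, 64 bp.

110, 70, 64 bp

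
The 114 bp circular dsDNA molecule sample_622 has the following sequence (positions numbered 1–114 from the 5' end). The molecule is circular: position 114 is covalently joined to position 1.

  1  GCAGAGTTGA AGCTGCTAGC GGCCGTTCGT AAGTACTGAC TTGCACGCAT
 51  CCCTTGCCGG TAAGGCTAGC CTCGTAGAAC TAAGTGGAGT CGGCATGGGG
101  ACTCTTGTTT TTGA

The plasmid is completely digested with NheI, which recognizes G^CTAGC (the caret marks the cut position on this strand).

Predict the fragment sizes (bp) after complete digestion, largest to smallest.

64, 50 bp

NheI sites (GCTAGC) start at positions 15, 65.
NheI cuts after the first base of each site, so after positions 15, 65.
Circular molecule, 2 cuts → 2 fragments:
  16–65 → 50 bp
  66–114 then 1–15 → 49 + 15 = 64 bp
Sorted largest to smallest: 64, 50 bp.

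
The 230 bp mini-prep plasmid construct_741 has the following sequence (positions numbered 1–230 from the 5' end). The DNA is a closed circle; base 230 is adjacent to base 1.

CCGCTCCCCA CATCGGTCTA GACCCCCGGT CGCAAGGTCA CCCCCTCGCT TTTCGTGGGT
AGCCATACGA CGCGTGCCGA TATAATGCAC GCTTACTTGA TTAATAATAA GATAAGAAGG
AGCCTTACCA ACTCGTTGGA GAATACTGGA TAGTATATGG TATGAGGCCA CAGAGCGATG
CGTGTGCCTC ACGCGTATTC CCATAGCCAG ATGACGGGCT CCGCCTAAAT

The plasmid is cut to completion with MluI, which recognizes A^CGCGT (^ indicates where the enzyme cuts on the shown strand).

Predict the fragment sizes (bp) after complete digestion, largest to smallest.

MluI sites (ACGCGT) start at positions 70, 191.
MluI cuts after the first base of each site, so after positions 70, 191.
Circular molecule, 2 cuts → 2 fragments:
  71–191 → 121 bp
  192–230 then 1–70 → 39 + 70 = 109 bp
Sorted largest to smallest: 121, 109 bp.

121, 109 bp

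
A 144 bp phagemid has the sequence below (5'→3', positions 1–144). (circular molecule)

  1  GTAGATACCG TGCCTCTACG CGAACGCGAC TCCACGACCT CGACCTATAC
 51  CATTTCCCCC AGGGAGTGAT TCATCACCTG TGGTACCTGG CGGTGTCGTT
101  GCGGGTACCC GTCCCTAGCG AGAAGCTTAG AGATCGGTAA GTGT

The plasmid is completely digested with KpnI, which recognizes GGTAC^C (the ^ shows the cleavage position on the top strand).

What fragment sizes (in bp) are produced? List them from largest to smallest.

KpnI sites (GGTACC) start at positions 82, 104.
KpnI cuts after base 5 of each site (before the last base), so after positions 86, 108.
Circular molecule, 2 cuts → 2 fragments:
  87–108 → 22 bp
  109–144 then 1–86 → 36 + 86 = 122 bp
Sorted largest to smallest: 122, 22 bp.

122, 22 bp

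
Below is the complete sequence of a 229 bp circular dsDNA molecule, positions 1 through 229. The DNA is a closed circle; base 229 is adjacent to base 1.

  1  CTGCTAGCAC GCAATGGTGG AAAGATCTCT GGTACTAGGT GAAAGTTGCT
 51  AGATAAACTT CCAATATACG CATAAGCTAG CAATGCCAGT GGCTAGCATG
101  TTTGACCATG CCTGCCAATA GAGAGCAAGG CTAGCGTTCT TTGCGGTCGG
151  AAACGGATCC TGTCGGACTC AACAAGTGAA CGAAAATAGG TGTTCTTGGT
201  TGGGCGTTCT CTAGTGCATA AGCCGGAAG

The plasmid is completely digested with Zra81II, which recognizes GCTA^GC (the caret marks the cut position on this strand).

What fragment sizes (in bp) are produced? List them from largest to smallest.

102, 73, 38, 16 bp

Zra81II sites (GCTAGC) start at positions 3, 76, 92, 130.
Zra81II cuts after base 4 of each site, so after positions 6, 79, 95, 133.
Circular molecule, 4 cuts → 4 fragments:
  7–79 → 73 bp
  80–95 → 16 bp
  96–133 → 38 bp
  134–229 then 1–6 → 96 + 6 = 102 bp
Sorted largest to smallest: 102, 73, 38, 16 bp.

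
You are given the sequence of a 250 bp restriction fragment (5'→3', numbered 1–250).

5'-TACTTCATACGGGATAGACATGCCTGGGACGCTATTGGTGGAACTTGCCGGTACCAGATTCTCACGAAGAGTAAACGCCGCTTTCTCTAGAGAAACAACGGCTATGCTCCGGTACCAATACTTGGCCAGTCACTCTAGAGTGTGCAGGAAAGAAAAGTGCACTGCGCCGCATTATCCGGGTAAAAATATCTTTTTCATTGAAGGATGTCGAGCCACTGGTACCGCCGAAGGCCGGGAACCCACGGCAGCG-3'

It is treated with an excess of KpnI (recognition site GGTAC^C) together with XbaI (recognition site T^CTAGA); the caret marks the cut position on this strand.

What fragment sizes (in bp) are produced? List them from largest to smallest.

88, 54, 32, 29, 28, 19 bp

KpnI sites (GGTACC) start at positions 50, 111, 218.
KpnI cuts after base 5 of each site (before the last base), so after positions 54, 115, 222.
XbaI sites (TCTAGA) start at positions 86, 134.
XbaI cuts after the first base of each site, so after positions 86, 134.
Combined cut positions: 54, 86, 115, 134, 222.
Linear molecule, 5 cuts → 6 fragments:
  1–54 → 54 bp
  55–86 → 32 bp
  87–115 → 29 bp
  116–134 → 19 bp
  135–222 → 88 bp
  223–250 → 28 bp
Sorted largest to smallest: 88, 54, 32, 29, 28, 19 bp.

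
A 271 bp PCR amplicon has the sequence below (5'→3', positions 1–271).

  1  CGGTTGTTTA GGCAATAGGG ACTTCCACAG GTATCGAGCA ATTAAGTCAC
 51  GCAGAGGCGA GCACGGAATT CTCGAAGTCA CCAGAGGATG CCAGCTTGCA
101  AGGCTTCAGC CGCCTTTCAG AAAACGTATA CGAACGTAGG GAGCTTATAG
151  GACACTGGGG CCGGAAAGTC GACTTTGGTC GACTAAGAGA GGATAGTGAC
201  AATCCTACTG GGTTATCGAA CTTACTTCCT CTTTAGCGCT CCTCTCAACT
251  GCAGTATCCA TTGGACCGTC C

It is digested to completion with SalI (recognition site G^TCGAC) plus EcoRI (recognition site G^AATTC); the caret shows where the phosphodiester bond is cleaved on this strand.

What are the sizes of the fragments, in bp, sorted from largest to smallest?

102, 93, 66, 10 bp

SalI sites (GTCGAC) start at positions 168, 178.
SalI cuts after the first base of each site, so after positions 168, 178.
The EcoRI site (GAATTC) starts at position 66.
EcoRI cuts after the first base of each site, so after position 66.
Combined cut positions: 66, 168, 178.
Linear molecule, 3 cuts → 4 fragments:
  1–66 → 66 bp
  67–168 → 102 bp
  169–178 → 10 bp
  179–271 → 93 bp
Sorted largest to smallest: 102, 93, 66, 10 bp.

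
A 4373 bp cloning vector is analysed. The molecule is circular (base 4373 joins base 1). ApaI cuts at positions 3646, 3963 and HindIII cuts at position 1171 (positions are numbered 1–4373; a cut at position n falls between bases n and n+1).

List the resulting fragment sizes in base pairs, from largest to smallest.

2475, 1581, 317 bp

Combined cut positions (sorted): 1171, 3646, 3963.
Circular molecule, 3 cuts → 3 fragments:
  3646 − 1171 = 2475 bp
  3963 − 3646 = 317 bp
  wrap: 4373 − 3963 + 1171 = 1581 bp
Sorted largest to smallest: 2475, 1581, 317 bp.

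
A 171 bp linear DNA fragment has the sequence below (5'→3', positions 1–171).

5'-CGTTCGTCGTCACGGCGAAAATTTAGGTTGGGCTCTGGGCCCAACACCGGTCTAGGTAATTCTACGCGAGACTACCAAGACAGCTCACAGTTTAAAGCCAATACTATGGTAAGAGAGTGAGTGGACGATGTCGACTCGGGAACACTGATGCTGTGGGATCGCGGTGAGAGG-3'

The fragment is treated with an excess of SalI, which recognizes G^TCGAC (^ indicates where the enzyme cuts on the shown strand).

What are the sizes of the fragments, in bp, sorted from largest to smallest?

130, 41 bp

The SalI site (GTCGAC) starts at position 130.
SalI cuts after the first base of each site, so after position 130.
Linear molecule, 1 cut → 2 fragments:
  1–130 → 130 bp
  131–171 → 41 bp
Sorted largest to smallest: 130, 41 bp.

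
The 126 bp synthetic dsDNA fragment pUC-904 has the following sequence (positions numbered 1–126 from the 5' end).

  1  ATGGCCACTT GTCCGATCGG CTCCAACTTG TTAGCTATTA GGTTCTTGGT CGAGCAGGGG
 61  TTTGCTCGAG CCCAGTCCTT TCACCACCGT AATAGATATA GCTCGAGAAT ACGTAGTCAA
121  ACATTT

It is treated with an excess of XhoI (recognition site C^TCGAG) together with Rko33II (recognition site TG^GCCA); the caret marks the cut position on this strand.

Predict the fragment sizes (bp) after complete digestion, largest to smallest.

62, 37, 24, 3 bp

XhoI sites (CTCGAG) start at positions 65, 102.
XhoI cuts after the first base of each site, so after positions 65, 102.
The Rko33II site (TGGCCA) starts at position 2.
Rko33II cuts after base 2 of each site, so after position 3.
Combined cut positions: 3, 65, 102.
Linear molecule, 3 cuts → 4 fragments:
  1–3 → 3 bp
  4–65 → 62 bp
  66–102 → 37 bp
  103–126 → 24 bp
Sorted largest to smallest: 62, 37, 24, 3 bp.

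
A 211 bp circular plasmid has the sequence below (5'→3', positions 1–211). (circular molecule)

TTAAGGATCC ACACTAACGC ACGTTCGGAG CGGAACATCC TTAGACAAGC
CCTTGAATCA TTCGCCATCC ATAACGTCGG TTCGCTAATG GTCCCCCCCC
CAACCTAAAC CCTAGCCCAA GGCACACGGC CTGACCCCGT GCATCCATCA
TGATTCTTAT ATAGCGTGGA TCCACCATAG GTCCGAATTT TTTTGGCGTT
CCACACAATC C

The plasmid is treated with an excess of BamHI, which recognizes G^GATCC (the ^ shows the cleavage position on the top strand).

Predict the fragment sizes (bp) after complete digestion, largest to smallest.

BamHI sites (GGATCC) start at positions 5, 168.
BamHI cuts after the first base of each site, so after positions 5, 168.
Circular molecule, 2 cuts → 2 fragments:
  6–168 → 163 bp
  169–211 then 1–5 → 43 + 5 = 48 bp
Sorted largest to smallest: 163, 48 bp.

163, 48 bp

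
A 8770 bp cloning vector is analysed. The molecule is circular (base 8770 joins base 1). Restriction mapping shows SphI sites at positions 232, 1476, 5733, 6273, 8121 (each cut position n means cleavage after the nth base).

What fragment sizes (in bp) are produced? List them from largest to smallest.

4257, 1848, 1244, 881, 540 bp

Circular molecule, 5 cuts → 5 fragments:
  1476 − 232 = 1244 bp
  5733 − 1476 = 4257 bp
  6273 − 5733 = 540 bp
  8121 − 6273 = 1848 bp
  wrap: 8770 − 8121 + 232 = 881 bp
Sorted largest to smallest: 4257, 1848, 1244, 881, 540 bp.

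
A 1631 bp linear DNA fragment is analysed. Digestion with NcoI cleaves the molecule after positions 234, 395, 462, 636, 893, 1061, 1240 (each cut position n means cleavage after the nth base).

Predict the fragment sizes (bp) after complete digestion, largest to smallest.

Linear molecule, 7 cuts → 8 fragments:
  234 − 0 = 234 bp
  395 − 234 = 161 bp
  462 − 395 = 67 bp
  636 − 462 = 174 bp
  893 − 636 = 257 bp
  1061 − 893 = 168 bp
  1240 − 1061 = 179 bp
  1631 − 1240 = 391 bp
Sorted largest to smallest: 391, 257, 234, 179, 174, 168, 161, 67 bp.

391, 257, 234, 179, 174, 168, 161, 67 bp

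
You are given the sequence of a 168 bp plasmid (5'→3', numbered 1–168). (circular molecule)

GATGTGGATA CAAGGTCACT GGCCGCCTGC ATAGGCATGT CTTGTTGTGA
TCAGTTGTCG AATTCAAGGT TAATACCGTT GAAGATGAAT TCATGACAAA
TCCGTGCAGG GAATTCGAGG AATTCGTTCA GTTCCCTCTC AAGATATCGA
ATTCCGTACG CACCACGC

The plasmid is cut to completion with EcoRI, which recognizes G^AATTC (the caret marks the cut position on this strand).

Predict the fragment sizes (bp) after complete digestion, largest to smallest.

79, 29, 27, 24, 9 bp

EcoRI sites (GAATTC) start at positions 60, 87, 111, 120, 149.
EcoRI cuts after the first base of each site, so after positions 60, 87, 111, 120, 149.
Circular molecule, 5 cuts → 5 fragments:
  61–87 → 27 bp
  88–111 → 24 bp
  112–120 → 9 bp
  121–149 → 29 bp
  150–168 then 1–60 → 19 + 60 = 79 bp
Sorted largest to smallest: 79, 29, 27, 24, 9 bp.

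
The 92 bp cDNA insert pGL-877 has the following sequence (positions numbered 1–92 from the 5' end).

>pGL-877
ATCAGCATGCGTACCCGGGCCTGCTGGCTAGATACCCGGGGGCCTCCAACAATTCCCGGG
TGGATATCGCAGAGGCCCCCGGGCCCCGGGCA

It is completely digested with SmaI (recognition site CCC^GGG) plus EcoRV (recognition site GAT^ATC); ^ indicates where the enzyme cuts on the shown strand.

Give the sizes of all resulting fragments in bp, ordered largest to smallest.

21, 20, 16, 15, 8, 7, 5 bp

SmaI sites (CCCGGG) start at positions 14, 35, 55, 78, 85.
SmaI cuts after base 3 of each site, so after positions 16, 37, 57, 80, 87.
The EcoRV site (GATATC) starts at position 63.
EcoRV cuts after base 3 of each site, so after position 65.
Combined cut positions: 16, 37, 57, 65, 80, 87.
Linear molecule, 6 cuts → 7 fragments:
  1–16 → 16 bp
  17–37 → 21 bp
  38–57 → 20 bp
  58–65 → 8 bp
  66–80 → 15 bp
  81–87 → 7 bp
  88–92 → 5 bp
Sorted largest to smallest: 21, 20, 16, 15, 8, 7, 5 bp.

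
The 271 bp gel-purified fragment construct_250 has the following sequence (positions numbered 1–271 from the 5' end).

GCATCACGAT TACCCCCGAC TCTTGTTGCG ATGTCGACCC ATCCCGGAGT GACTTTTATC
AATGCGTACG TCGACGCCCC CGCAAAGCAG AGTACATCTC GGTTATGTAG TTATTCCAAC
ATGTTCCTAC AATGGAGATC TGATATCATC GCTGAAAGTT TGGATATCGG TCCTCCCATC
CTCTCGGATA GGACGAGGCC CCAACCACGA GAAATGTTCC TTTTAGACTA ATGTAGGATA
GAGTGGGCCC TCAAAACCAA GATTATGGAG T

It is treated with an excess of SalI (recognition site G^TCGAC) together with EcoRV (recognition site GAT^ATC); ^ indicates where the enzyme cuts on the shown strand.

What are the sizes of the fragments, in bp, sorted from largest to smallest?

SalI sites (GTCGAC) start at positions 33, 70.
SalI cuts after the first base of each site, so after positions 33, 70.
EcoRV sites (GATATC) start at positions 142, 163.
EcoRV cuts after base 3 of each site, so after positions 144, 165.
Combined cut positions: 33, 70, 144, 165.
Linear molecule, 4 cuts → 5 fragments:
  1–33 → 33 bp
  34–70 → 37 bp
  71–144 → 74 bp
  145–165 → 21 bp
  166–271 → 106 bp
Sorted largest to smallest: 106, 74, 37, 33, 21 bp.

106, 74, 37, 33, 21 bp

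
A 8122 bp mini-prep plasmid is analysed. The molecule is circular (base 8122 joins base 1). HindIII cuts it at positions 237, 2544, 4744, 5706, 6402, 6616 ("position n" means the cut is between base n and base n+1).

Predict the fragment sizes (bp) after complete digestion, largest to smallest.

Circular molecule, 6 cuts → 6 fragments:
  2544 − 237 = 2307 bp
  4744 − 2544 = 2200 bp
  5706 − 4744 = 962 bp
  6402 − 5706 = 696 bp
  6616 − 6402 = 214 bp
  wrap: 8122 − 6616 + 237 = 1743 bp
Sorted largest to smallest: 2307, 2200, 1743, 962, 696, 214 bp.

2307, 2200, 1743, 962, 696, 214 bp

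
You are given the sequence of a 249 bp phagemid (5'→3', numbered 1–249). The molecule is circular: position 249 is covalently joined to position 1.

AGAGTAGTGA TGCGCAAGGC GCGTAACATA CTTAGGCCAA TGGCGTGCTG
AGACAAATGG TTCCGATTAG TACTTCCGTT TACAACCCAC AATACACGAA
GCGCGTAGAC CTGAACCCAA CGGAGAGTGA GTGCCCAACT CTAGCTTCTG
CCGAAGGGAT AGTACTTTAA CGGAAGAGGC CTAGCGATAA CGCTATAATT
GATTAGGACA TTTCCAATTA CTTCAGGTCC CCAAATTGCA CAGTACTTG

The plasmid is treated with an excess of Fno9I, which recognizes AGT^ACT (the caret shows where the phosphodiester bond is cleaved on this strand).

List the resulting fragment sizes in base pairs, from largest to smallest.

92, 81, 76 bp

Fno9I sites (AGTACT) start at positions 69, 161, 242.
Fno9I cuts after base 3 of each site, so after positions 71, 163, 244.
Circular molecule, 3 cuts → 3 fragments:
  72–163 → 92 bp
  164–244 → 81 bp
  245–249 then 1–71 → 5 + 71 = 76 bp
Sorted largest to smallest: 92, 81, 76 bp.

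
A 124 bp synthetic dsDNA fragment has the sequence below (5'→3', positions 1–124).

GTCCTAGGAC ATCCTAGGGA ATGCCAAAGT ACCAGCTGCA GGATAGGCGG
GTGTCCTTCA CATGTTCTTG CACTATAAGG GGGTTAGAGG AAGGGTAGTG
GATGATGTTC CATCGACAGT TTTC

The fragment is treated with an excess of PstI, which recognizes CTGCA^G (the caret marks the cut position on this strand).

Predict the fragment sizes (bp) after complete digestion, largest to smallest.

84, 40 bp

The PstI site (CTGCAG) starts at position 36.
PstI cuts after base 5 of each site (before the last base), so after position 40.
Linear molecule, 1 cut → 2 fragments:
  1–40 → 40 bp
  41–124 → 84 bp
Sorted largest to smallest: 84, 40 bp.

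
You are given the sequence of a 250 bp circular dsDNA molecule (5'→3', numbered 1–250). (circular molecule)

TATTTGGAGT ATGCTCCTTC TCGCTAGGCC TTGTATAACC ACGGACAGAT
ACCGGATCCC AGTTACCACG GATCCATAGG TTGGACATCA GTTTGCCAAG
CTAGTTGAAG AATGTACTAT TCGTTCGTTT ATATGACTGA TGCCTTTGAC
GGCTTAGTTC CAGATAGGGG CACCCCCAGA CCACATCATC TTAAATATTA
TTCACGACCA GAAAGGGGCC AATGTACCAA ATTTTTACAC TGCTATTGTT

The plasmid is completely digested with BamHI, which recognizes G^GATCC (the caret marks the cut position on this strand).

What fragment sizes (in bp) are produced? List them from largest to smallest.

BamHI sites (GGATCC) start at positions 54, 70.
BamHI cuts after the first base of each site, so after positions 54, 70.
Circular molecule, 2 cuts → 2 fragments:
  55–70 → 16 bp
  71–250 then 1–54 → 180 + 54 = 234 bp
Sorted largest to smallest: 234, 16 bp.

234, 16 bp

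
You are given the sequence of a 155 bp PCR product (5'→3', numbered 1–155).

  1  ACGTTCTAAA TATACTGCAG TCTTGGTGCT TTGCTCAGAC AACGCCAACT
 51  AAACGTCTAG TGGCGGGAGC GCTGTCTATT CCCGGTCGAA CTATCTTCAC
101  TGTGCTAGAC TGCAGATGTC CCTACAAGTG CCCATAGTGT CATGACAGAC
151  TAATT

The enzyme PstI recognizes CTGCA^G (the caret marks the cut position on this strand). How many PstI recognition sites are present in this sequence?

2

CTGCAG occurs starting at positions 15, 110.
PstI cuts at 2 sites.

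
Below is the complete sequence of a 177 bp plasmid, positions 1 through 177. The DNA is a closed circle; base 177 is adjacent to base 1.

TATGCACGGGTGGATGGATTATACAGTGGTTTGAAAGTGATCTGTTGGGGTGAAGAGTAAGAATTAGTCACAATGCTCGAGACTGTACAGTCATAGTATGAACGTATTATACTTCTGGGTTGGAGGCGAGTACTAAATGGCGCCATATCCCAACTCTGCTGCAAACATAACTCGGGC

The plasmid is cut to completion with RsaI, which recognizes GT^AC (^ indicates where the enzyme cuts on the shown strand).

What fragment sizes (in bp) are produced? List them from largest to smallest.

132, 45 bp

RsaI sites (GTAC) start at positions 85, 130.
RsaI cuts after base 2 of each site, so after positions 86, 131.
Circular molecule, 2 cuts → 2 fragments:
  87–131 → 45 bp
  132–177 then 1–86 → 46 + 86 = 132 bp
Sorted largest to smallest: 132, 45 bp.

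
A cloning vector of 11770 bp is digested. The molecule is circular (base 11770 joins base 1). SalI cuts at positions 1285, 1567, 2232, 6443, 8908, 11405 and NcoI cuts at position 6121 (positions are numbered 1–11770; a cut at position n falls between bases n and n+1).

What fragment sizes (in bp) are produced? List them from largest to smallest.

3889, 2497, 2465, 1650, 665, 322, 282 bp

Combined cut positions (sorted): 1285, 1567, 2232, 6121, 6443, 8908, 11405.
Circular molecule, 7 cuts → 7 fragments:
  1567 − 1285 = 282 bp
  2232 − 1567 = 665 bp
  6121 − 2232 = 3889 bp
  6443 − 6121 = 322 bp
  8908 − 6443 = 2465 bp
  11405 − 8908 = 2497 bp
  wrap: 11770 − 11405 + 1285 = 1650 bp
Sorted largest to smallest: 3889, 2497, 2465, 1650, 665, 322, 282 bp.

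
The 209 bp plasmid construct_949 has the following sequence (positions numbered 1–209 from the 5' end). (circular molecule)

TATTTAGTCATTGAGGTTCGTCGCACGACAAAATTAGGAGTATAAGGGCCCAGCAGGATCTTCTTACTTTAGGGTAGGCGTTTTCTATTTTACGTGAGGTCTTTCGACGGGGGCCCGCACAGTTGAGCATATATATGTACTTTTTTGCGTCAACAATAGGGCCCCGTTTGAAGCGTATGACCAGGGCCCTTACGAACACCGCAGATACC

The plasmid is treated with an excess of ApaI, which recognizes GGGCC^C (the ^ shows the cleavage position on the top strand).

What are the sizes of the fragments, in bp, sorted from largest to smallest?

71, 65, 48, 25 bp

ApaI sites (GGGCCC) start at positions 46, 111, 159, 184.
ApaI cuts after base 5 of each site (before the last base), so after positions 50, 115, 163, 188.
Circular molecule, 4 cuts → 4 fragments:
  51–115 → 65 bp
  116–163 → 48 bp
  164–188 → 25 bp
  189–209 then 1–50 → 21 + 50 = 71 bp
Sorted largest to smallest: 71, 65, 48, 25 bp.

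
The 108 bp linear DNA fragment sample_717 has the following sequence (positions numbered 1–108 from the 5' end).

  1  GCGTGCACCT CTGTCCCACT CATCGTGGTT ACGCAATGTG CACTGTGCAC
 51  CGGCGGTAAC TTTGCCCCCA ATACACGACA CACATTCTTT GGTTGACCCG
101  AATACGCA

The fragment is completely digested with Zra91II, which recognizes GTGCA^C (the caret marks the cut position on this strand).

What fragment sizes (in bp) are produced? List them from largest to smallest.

Zra91II sites (GTGCAC) start at positions 3, 38, 45.
Zra91II cuts after base 5 of each site (before the last base), so after positions 7, 42, 49.
Linear molecule, 3 cuts → 4 fragments:
  1–7 → 7 bp
  8–42 → 35 bp
  43–49 → 7 bp
  50–108 → 59 bp
Sorted largest to smallest: 59, 35, 7, 7 bp.

59, 35, 7, 7 bp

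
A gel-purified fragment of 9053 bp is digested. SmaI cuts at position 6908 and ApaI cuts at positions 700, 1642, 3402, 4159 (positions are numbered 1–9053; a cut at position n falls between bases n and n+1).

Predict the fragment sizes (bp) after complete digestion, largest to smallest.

2749, 2145, 1760, 942, 757, 700 bp

Combined cut positions (sorted): 700, 1642, 3402, 4159, 6908.
Linear molecule, 5 cuts → 6 fragments:
  700 − 0 = 700 bp
  1642 − 700 = 942 bp
  3402 − 1642 = 1760 bp
  4159 − 3402 = 757 bp
  6908 − 4159 = 2749 bp
  9053 − 6908 = 2145 bp
Sorted largest to smallest: 2749, 2145, 1760, 942, 757, 700 bp.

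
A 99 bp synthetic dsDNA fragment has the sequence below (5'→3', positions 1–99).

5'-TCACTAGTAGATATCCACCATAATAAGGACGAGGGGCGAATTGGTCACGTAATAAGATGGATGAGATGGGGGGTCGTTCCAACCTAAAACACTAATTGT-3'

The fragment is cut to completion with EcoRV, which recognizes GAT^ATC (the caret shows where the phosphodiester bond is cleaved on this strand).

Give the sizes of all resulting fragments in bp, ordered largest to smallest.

87, 12 bp

The EcoRV site (GATATC) starts at position 10.
EcoRV cuts after base 3 of each site, so after position 12.
Linear molecule, 1 cut → 2 fragments:
  1–12 → 12 bp
  13–99 → 87 bp
Sorted largest to smallest: 87, 12 bp.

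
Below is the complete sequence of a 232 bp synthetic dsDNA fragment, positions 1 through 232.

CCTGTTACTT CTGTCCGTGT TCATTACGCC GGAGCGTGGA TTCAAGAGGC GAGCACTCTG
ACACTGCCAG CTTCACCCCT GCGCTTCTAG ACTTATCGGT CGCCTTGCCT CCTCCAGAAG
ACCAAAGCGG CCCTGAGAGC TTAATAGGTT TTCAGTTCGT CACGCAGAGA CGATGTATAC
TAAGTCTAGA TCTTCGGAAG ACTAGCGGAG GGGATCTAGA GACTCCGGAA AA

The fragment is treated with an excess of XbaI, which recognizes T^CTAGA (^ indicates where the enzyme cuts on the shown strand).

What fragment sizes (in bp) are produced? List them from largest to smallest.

99, 86, 30, 17 bp

XbaI sites (TCTAGA) start at positions 86, 185, 215.
XbaI cuts after the first base of each site, so after positions 86, 185, 215.
Linear molecule, 3 cuts → 4 fragments:
  1–86 → 86 bp
  87–185 → 99 bp
  186–215 → 30 bp
  216–232 → 17 bp
Sorted largest to smallest: 99, 86, 30, 17 bp.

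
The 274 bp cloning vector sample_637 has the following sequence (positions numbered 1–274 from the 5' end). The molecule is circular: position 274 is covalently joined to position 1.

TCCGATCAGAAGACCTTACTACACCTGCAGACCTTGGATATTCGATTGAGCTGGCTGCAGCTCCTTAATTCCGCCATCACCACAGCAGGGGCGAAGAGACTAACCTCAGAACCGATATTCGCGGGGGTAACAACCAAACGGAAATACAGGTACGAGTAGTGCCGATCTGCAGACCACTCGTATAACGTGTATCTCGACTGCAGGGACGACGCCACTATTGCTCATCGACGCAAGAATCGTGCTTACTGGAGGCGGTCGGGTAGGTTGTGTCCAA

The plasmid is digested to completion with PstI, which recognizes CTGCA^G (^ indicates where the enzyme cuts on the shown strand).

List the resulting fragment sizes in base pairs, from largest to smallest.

112, 101, 31, 30 bp

PstI sites (CTGCAG) start at positions 25, 55, 167, 198.
PstI cuts after base 5 of each site (before the last base), so after positions 29, 59, 171, 202.
Circular molecule, 4 cuts → 4 fragments:
  30–59 → 30 bp
  60–171 → 112 bp
  172–202 → 31 bp
  203–274 then 1–29 → 72 + 29 = 101 bp
Sorted largest to smallest: 112, 101, 31, 30 bp.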